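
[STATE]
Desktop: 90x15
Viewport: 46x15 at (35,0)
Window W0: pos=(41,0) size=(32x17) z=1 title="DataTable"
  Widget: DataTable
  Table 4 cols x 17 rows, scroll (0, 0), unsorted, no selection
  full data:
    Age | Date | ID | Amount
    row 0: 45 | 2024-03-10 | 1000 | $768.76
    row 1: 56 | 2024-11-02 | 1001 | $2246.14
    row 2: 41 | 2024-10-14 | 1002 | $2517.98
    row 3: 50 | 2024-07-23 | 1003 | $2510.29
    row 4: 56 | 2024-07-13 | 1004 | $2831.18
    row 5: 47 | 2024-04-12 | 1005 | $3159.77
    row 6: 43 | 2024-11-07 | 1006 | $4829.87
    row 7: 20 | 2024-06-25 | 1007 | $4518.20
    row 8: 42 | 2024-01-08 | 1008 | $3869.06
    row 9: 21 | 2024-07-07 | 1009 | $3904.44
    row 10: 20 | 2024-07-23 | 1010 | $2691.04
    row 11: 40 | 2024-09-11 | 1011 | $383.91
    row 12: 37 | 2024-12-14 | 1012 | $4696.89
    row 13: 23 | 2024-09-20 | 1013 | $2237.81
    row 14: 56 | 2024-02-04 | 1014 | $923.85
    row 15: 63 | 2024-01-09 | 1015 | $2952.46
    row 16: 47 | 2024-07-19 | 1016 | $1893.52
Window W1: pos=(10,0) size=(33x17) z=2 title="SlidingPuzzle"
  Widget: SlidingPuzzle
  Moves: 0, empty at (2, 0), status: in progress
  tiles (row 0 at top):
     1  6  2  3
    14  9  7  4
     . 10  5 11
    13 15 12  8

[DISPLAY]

━━━━━━━┓━━━━━━━━━━━━━━━━━━━━━━━━━━━━━┓        
       ┃DataTable                    ┃        
───────┨─────────────────────────────┨        
       ┃ge│Date      │ID  │Amount    ┃        
       ┃──┼──────────┼────┼────────  ┃        
       ┃5 │2024-03-10│1000│$768.76   ┃        
       ┃6 │2024-11-02│1001│$2246.14  ┃        
       ┃1 │2024-10-14│1002│$2517.98  ┃        
       ┃0 │2024-07-23│1003│$2510.29  ┃        
       ┃6 │2024-07-13│1004│$2831.18  ┃        
       ┃7 │2024-04-12│1005│$3159.77  ┃        
       ┃3 │2024-11-07│1006│$4829.87  ┃        
       ┃0 │2024-06-25│1007│$4518.20  ┃        
       ┃2 │2024-01-08│1008│$3869.06  ┃        
       ┃1 │2024-07-07│1009│$3904.44  ┃        


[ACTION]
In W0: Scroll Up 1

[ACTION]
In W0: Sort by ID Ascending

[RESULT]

━━━━━━━┓━━━━━━━━━━━━━━━━━━━━━━━━━━━━━┓        
       ┃DataTable                    ┃        
───────┨─────────────────────────────┨        
       ┃ge│Date      │ID ▲│Amount    ┃        
       ┃──┼──────────┼────┼────────  ┃        
       ┃5 │2024-03-10│1000│$768.76   ┃        
       ┃6 │2024-11-02│1001│$2246.14  ┃        
       ┃1 │2024-10-14│1002│$2517.98  ┃        
       ┃0 │2024-07-23│1003│$2510.29  ┃        
       ┃6 │2024-07-13│1004│$2831.18  ┃        
       ┃7 │2024-04-12│1005│$3159.77  ┃        
       ┃3 │2024-11-07│1006│$4829.87  ┃        
       ┃0 │2024-06-25│1007│$4518.20  ┃        
       ┃2 │2024-01-08│1008│$3869.06  ┃        
       ┃1 │2024-07-07│1009│$3904.44  ┃        


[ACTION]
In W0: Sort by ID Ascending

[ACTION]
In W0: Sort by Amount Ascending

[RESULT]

━━━━━━━┓━━━━━━━━━━━━━━━━━━━━━━━━━━━━━┓        
       ┃DataTable                    ┃        
───────┨─────────────────────────────┨        
       ┃ge│Date      │ID  │Amount ▲  ┃        
       ┃──┼──────────┼────┼────────  ┃        
       ┃0 │2024-09-11│1011│$383.91   ┃        
       ┃5 │2024-03-10│1000│$768.76   ┃        
       ┃6 │2024-02-04│1014│$923.85   ┃        
       ┃7 │2024-07-19│1016│$1893.52  ┃        
       ┃3 │2024-09-20│1013│$2237.81  ┃        
       ┃6 │2024-11-02│1001│$2246.14  ┃        
       ┃0 │2024-07-23│1003│$2510.29  ┃        
       ┃1 │2024-10-14│1002│$2517.98  ┃        
       ┃0 │2024-07-23│1010│$2691.04  ┃        
       ┃6 │2024-07-13│1004│$2831.18  ┃        


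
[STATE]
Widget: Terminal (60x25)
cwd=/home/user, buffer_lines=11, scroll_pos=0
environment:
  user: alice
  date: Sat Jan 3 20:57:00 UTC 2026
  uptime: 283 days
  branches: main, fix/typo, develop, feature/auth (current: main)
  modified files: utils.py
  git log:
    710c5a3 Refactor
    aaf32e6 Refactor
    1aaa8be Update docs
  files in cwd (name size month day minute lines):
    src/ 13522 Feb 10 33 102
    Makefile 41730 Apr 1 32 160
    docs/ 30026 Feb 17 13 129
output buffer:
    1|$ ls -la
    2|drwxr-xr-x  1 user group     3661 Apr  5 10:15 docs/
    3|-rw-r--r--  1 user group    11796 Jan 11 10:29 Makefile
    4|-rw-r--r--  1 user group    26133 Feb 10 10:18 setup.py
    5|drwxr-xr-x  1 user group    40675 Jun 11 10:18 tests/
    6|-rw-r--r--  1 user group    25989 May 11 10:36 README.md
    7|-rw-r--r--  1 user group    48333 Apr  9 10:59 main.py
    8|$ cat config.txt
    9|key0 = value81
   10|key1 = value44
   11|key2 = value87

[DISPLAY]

$ ls -la                                                    
drwxr-xr-x  1 user group     3661 Apr  5 10:15 docs/        
-rw-r--r--  1 user group    11796 Jan 11 10:29 Makefile     
-rw-r--r--  1 user group    26133 Feb 10 10:18 setup.py     
drwxr-xr-x  1 user group    40675 Jun 11 10:18 tests/       
-rw-r--r--  1 user group    25989 May 11 10:36 README.md    
-rw-r--r--  1 user group    48333 Apr  9 10:59 main.py      
$ cat config.txt                                            
key0 = value81                                              
key1 = value44                                              
key2 = value87                                              
$ █                                                         
                                                            
                                                            
                                                            
                                                            
                                                            
                                                            
                                                            
                                                            
                                                            
                                                            
                                                            
                                                            
                                                            


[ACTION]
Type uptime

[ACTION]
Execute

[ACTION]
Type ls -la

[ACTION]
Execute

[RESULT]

$ ls -la                                                    
drwxr-xr-x  1 user group     3661 Apr  5 10:15 docs/        
-rw-r--r--  1 user group    11796 Jan 11 10:29 Makefile     
-rw-r--r--  1 user group    26133 Feb 10 10:18 setup.py     
drwxr-xr-x  1 user group    40675 Jun 11 10:18 tests/       
-rw-r--r--  1 user group    25989 May 11 10:36 README.md    
-rw-r--r--  1 user group    48333 Apr  9 10:59 main.py      
$ cat config.txt                                            
key0 = value81                                              
key1 = value44                                              
key2 = value87                                              
$ uptime                                                    
 10:00  up 283 days                                         
$ ls -la                                                    
drwxr-xr-x  1 alice group    13522 Feb 10 10:33 src/        
-rw-r--r--  1 alice group    41730 Apr  1 10:32 Makefile    
drwxr-xr-x  1 alice group    30026 Feb 17 10:13 docs/       
$ █                                                         
                                                            
                                                            
                                                            
                                                            
                                                            
                                                            
                                                            


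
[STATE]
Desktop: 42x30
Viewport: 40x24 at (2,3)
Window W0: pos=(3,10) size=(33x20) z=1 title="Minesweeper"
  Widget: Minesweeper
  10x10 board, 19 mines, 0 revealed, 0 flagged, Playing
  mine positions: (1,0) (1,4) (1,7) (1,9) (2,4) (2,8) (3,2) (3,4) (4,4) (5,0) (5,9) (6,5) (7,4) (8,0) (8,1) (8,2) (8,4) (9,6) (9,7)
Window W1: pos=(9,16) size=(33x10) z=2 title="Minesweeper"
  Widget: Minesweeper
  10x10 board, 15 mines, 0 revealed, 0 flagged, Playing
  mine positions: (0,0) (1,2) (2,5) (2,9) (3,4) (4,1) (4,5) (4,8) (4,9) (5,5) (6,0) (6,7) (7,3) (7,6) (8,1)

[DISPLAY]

                                        
                                        
                                        
                                        
                                        
                                        
                                        
 ┏━━━━━━━━━━━━━━━━━━━━━━━━━━━━━━━┓      
 ┃ Minesweeper                   ┃      
 ┠───────────────────────────────┨      
 ┃■■■■■■■■■■                     ┃      
 ┃■■■■■■■■■■                     ┃      
 ┃■■■■■■■■■■                     ┃      
 ┃■■■■■┏━━━━━━━━━━━━━━━━━━━━━━━━━━━━━━━┓
 ┃■■■■■┃ Minesweeper                   ┃
 ┃■■■■■┠───────────────────────────────┨
 ┃■■■■■┃■■■■■■■■■■                     ┃
 ┃■■■■■┃■■■■■■■■■■                     ┃
 ┃■■■■■┃■■■■■■■■■■                     ┃
 ┃■■■■■┃■■■■■■■■■■                     ┃
 ┃     ┃■■■■■■■■■■                     ┃
 ┃     ┃■■■■■■■■■■                     ┃
 ┃     ┗━━━━━━━━━━━━━━━━━━━━━━━━━━━━━━━┛
 ┃                               ┃      


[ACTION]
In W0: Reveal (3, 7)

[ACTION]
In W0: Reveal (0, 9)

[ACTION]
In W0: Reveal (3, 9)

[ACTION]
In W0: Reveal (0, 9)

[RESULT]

                                        
                                        
                                        
                                        
                                        
                                        
                                        
 ┏━━━━━━━━━━━━━━━━━━━━━━━━━━━━━━━┓      
 ┃ Minesweeper                   ┃      
 ┠───────────────────────────────┨      
 ┃■■■■■■■■■1                     ┃      
 ┃■■■■■■■■■■                     ┃      
 ┃■■■■■■■■■■                     ┃      
 ┃■■■■■┏━━━━━━━━━━━━━━━━━━━━━━━━━━━━━━━┓
 ┃■■■■■┃ Minesweeper                   ┃
 ┃■■■■■┠───────────────────────────────┨
 ┃■■■■■┃■■■■■■■■■■                     ┃
 ┃■■■■■┃■■■■■■■■■■                     ┃
 ┃■■■■■┃■■■■■■■■■■                     ┃
 ┃■■■■■┃■■■■■■■■■■                     ┃
 ┃     ┃■■■■■■■■■■                     ┃
 ┃     ┃■■■■■■■■■■                     ┃
 ┃     ┗━━━━━━━━━━━━━━━━━━━━━━━━━━━━━━━┛
 ┃                               ┃      


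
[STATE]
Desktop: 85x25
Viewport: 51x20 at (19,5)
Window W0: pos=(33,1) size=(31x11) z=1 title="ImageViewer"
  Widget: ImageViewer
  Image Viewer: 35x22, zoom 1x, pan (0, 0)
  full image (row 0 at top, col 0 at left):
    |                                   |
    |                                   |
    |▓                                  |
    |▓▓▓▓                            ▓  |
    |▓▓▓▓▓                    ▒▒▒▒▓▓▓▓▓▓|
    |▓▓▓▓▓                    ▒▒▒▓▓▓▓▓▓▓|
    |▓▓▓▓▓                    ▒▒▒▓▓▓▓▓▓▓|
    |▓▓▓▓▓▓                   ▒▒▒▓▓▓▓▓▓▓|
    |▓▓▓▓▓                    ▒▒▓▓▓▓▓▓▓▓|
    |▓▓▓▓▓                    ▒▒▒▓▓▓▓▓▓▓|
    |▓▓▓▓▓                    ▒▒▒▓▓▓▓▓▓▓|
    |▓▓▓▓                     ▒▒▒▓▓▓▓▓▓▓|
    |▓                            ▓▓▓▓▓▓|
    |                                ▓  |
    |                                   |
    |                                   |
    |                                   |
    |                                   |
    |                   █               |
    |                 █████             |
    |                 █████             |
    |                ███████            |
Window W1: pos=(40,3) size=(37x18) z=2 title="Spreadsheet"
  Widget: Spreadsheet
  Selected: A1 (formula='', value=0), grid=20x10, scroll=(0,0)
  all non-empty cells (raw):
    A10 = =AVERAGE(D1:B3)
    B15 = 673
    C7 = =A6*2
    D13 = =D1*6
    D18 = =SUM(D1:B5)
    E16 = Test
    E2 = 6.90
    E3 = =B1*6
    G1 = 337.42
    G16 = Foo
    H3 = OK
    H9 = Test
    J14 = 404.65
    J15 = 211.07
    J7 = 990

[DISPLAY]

              ┃      ┠─────────────────────────────
              ┃▓     ┃A1:                          
              ┃▓▓▓▓  ┃       A       B       C     
              ┃▓▓▓▓▓ ┃-----------------------------
              ┃▓▓▓▓▓ ┃  1      [0]       0       0 
              ┃▓▓▓▓▓ ┃  2        0       0       0 
              ┗━━━━━━┃  3        0       0       0 
                     ┃  4        0       0       0 
                     ┃  5        0       0       0 
                     ┃  6        0       0       0 
                     ┃  7        0       0       0 
                     ┃  8        0       0       0 
                     ┃  9        0       0       0 
                     ┃ 10        0       0       0 
                     ┃ 11        0       0       0 
                     ┗━━━━━━━━━━━━━━━━━━━━━━━━━━━━━
                                                   
                                                   
                                                   
                                                   


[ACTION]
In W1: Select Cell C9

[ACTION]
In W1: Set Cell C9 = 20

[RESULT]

              ┃      ┠─────────────────────────────
              ┃▓     ┃C9: 20                       
              ┃▓▓▓▓  ┃       A       B       C     
              ┃▓▓▓▓▓ ┃-----------------------------
              ┃▓▓▓▓▓ ┃  1        0       0       0 
              ┃▓▓▓▓▓ ┃  2        0       0       0 
              ┗━━━━━━┃  3        0       0       0 
                     ┃  4        0       0       0 
                     ┃  5        0       0       0 
                     ┃  6        0       0       0 
                     ┃  7        0       0       0 
                     ┃  8        0       0       0 
                     ┃  9        0       0    [20] 
                     ┃ 10        0       0       0 
                     ┃ 11        0       0       0 
                     ┗━━━━━━━━━━━━━━━━━━━━━━━━━━━━━
                                                   
                                                   
                                                   
                                                   


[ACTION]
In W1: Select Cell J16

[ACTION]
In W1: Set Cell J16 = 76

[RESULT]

              ┃      ┠─────────────────────────────
              ┃▓     ┃J16: 76                      
              ┃▓▓▓▓  ┃       A       B       C     
              ┃▓▓▓▓▓ ┃-----------------------------
              ┃▓▓▓▓▓ ┃  1        0       0       0 
              ┃▓▓▓▓▓ ┃  2        0       0       0 
              ┗━━━━━━┃  3        0       0       0 
                     ┃  4        0       0       0 
                     ┃  5        0       0       0 
                     ┃  6        0       0       0 
                     ┃  7        0       0       0 
                     ┃  8        0       0       0 
                     ┃  9        0       0      20 
                     ┃ 10        0       0       0 
                     ┃ 11        0       0       0 
                     ┗━━━━━━━━━━━━━━━━━━━━━━━━━━━━━
                                                   
                                                   
                                                   
                                                   


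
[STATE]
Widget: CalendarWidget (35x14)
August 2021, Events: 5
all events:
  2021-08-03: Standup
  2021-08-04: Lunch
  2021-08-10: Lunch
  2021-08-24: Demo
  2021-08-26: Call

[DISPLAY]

            August 2021            
Mo Tu We Th Fr Sa Su               
                   1               
 2  3*  4*  5  6  7  8             
 9 10* 11 12 13 14 15              
16 17 18 19 20 21 22               
23 24* 25 26* 27 28 29             
30 31                              
                                   
                                   
                                   
                                   
                                   
                                   


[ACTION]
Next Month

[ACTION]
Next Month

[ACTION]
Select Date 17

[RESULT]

            October 2021           
Mo Tu We Th Fr Sa Su               
             1  2  3               
 4  5  6  7  8  9 10               
11 12 13 14 15 16 [17]             
18 19 20 21 22 23 24               
25 26 27 28 29 30 31               
                                   
                                   
                                   
                                   
                                   
                                   
                                   


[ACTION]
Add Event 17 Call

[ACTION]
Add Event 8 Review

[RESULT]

            October 2021           
Mo Tu We Th Fr Sa Su               
             1  2  3               
 4  5  6  7  8*  9 10              
11 12 13 14 15 16 [17]             
18 19 20 21 22 23 24               
25 26 27 28 29 30 31               
                                   
                                   
                                   
                                   
                                   
                                   
                                   


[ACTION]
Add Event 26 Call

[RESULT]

            October 2021           
Mo Tu We Th Fr Sa Su               
             1  2  3               
 4  5  6  7  8*  9 10              
11 12 13 14 15 16 [17]             
18 19 20 21 22 23 24               
25 26* 27 28 29 30 31              
                                   
                                   
                                   
                                   
                                   
                                   
                                   


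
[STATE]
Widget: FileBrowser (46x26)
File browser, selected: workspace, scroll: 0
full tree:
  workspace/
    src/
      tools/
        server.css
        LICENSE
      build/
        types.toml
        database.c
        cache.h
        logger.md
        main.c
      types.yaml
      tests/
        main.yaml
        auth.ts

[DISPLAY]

> [-] workspace/                              
    [+] src/                                  
                                              
                                              
                                              
                                              
                                              
                                              
                                              
                                              
                                              
                                              
                                              
                                              
                                              
                                              
                                              
                                              
                                              
                                              
                                              
                                              
                                              
                                              
                                              
                                              


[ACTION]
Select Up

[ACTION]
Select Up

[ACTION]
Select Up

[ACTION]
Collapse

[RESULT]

> [+] workspace/                              
                                              
                                              
                                              
                                              
                                              
                                              
                                              
                                              
                                              
                                              
                                              
                                              
                                              
                                              
                                              
                                              
                                              
                                              
                                              
                                              
                                              
                                              
                                              
                                              
                                              


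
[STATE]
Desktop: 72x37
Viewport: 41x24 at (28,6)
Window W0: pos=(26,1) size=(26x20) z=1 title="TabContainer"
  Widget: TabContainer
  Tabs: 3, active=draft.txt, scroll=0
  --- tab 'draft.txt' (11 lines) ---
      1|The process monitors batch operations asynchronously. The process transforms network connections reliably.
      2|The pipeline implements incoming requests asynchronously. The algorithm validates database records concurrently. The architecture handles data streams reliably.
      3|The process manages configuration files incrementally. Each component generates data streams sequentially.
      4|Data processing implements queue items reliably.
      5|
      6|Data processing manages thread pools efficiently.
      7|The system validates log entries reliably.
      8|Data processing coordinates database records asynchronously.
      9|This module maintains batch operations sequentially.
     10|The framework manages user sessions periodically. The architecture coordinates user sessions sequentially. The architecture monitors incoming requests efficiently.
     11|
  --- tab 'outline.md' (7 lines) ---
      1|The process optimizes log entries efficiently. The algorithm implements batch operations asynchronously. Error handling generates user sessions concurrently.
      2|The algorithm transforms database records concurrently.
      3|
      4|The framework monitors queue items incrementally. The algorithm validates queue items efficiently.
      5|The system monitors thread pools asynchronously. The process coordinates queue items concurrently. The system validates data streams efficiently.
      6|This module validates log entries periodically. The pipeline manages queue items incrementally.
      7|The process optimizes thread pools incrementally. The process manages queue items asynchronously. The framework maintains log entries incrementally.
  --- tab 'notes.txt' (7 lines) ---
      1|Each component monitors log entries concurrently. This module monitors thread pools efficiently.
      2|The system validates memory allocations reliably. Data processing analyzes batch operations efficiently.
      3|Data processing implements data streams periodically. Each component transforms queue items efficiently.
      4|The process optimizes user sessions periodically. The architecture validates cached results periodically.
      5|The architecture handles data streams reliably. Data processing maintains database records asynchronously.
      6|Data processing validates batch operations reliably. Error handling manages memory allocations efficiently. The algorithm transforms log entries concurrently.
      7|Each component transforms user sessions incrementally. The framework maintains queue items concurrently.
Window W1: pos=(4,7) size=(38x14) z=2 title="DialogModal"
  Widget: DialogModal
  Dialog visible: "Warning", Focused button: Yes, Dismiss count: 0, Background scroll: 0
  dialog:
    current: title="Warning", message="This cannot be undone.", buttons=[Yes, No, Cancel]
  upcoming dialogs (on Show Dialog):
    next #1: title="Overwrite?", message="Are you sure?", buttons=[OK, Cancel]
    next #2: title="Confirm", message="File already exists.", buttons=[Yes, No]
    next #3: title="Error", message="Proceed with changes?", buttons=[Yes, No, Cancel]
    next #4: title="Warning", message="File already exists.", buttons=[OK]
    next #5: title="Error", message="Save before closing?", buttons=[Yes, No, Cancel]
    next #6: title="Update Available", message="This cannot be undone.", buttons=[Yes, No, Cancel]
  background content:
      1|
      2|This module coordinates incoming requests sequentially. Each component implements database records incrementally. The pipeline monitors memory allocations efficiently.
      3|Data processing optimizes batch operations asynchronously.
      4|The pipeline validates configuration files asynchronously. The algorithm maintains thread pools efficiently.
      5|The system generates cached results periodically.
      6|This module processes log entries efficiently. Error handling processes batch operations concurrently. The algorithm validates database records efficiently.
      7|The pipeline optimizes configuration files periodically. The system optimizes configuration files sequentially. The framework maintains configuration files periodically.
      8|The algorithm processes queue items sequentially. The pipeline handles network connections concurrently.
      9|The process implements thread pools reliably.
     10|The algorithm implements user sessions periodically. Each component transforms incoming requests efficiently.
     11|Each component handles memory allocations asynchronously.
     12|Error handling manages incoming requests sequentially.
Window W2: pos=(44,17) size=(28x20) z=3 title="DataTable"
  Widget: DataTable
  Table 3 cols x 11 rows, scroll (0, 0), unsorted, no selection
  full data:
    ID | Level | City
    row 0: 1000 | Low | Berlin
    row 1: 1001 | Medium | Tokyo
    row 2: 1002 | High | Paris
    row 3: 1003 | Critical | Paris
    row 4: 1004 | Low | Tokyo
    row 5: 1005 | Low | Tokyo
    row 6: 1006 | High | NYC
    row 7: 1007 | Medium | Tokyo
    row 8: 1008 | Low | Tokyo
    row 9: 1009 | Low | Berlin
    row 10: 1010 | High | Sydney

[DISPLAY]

he process monitors bat┃                 
━━━━━━━━━━━━━┓plements ┃                 
             ┃ages conf┃                 
─────────────┨ implemen┃                 
             ┃         ┃                 
 incoming req┃ manages ┃                 
───────┐ oper┃dates log┃                 
       │ation┃ coordina┃                 
ndone. │ults ┃ntains ba┃                 
cel    │es ef┃anages us┃                 
───────┘ation┃         ┃                 
 queue items ┃  ┏━━━━━━━━━━━━━━━━━━━━━━━━
thread pools ┃  ┃ DataTable              
s user sessio┃  ┠────────────────────────
━━━━━━━━━━━━━┛━━┃ID  │Level   │City      
                ┃────┼────────┼──────    
                ┃1000│Low     │Berlin    
                ┃1001│Medium  │Tokyo     
                ┃1002│High    │Paris     
                ┃1003│Critical│Paris     
                ┃1004│Low     │Tokyo     
                ┃1005│Low     │Tokyo     
                ┃1006│High    │NYC       
                ┃1007│Medium  │Tokyo     


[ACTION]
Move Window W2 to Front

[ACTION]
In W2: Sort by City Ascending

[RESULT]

he process monitors bat┃                 
━━━━━━━━━━━━━┓plements ┃                 
             ┃ages conf┃                 
─────────────┨ implemen┃                 
             ┃         ┃                 
 incoming req┃ manages ┃                 
───────┐ oper┃dates log┃                 
       │ation┃ coordina┃                 
ndone. │ults ┃ntains ba┃                 
cel    │es ef┃anages us┃                 
───────┘ation┃         ┃                 
 queue items ┃  ┏━━━━━━━━━━━━━━━━━━━━━━━━
thread pools ┃  ┃ DataTable              
s user sessio┃  ┠────────────────────────
━━━━━━━━━━━━━┛━━┃ID  │Level   │City ▲    
                ┃────┼────────┼──────    
                ┃1000│Low     │Berlin    
                ┃1009│Low     │Berlin    
                ┃1006│High    │NYC       
                ┃1002│High    │Paris     
                ┃1003│Critical│Paris     
                ┃1010│High    │Sydney    
                ┃1001│Medium  │Tokyo     
                ┃1004│Low     │Tokyo     


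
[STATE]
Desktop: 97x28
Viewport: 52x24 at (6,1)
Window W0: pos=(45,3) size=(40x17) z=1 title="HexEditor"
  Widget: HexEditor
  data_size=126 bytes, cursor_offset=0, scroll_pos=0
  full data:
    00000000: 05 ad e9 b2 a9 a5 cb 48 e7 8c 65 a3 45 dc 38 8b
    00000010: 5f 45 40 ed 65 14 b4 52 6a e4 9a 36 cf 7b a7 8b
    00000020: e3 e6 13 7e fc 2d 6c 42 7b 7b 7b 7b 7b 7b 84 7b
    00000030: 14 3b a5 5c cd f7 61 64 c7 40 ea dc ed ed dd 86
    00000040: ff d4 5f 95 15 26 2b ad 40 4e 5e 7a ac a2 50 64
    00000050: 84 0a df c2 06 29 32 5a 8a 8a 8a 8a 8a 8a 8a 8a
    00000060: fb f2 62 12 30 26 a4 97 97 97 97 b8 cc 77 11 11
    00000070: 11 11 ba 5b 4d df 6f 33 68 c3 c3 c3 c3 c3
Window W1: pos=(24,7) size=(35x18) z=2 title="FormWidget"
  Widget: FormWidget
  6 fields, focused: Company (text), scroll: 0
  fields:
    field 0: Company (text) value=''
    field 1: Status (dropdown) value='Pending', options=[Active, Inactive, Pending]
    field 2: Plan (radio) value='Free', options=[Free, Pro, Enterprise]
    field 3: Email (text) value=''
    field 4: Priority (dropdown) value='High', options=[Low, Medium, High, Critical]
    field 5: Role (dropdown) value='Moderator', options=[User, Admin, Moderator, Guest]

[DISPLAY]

                                                    
                                                    
                                       ┏━━━━━━━━━━━━
                                       ┃ HexEditor  
                                       ┠────────────
                                       ┃00000000  05
                  ┏━━━━━━━━━━━━━━━━━━━━━━━━━━━━━━━━━
                  ┃ FormWidget                      
                  ┠─────────────────────────────────
                  ┃> Company:    [                 ]
                  ┃  Status:     [Pending         ▼]
                  ┃  Plan:       (●) Free  ( ) Pro  
                  ┃  Email:      [                 ]
                  ┃  Priority:   [High            ▼]
                  ┃  Role:       [Moderator       ▼]
                  ┃                                 
                  ┃                                 
                  ┃                                 
                  ┃                                 
                  ┃                                 
                  ┃                                 
                  ┃                                 
                  ┃                                 
                  ┗━━━━━━━━━━━━━━━━━━━━━━━━━━━━━━━━━


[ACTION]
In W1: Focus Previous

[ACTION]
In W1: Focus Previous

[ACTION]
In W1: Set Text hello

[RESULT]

                                                    
                                                    
                                       ┏━━━━━━━━━━━━
                                       ┃ HexEditor  
                                       ┠────────────
                                       ┃00000000  05
                  ┏━━━━━━━━━━━━━━━━━━━━━━━━━━━━━━━━━
                  ┃ FormWidget                      
                  ┠─────────────────────────────────
                  ┃  Company:    [                 ]
                  ┃  Status:     [Pending         ▼]
                  ┃  Plan:       (●) Free  ( ) Pro  
                  ┃  Email:      [                 ]
                  ┃> Priority:   [High            ▼]
                  ┃  Role:       [Moderator       ▼]
                  ┃                                 
                  ┃                                 
                  ┃                                 
                  ┃                                 
                  ┃                                 
                  ┃                                 
                  ┃                                 
                  ┃                                 
                  ┗━━━━━━━━━━━━━━━━━━━━━━━━━━━━━━━━━


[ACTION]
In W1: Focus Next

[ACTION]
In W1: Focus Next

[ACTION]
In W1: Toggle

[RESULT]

                                                    
                                                    
                                       ┏━━━━━━━━━━━━
                                       ┃ HexEditor  
                                       ┠────────────
                                       ┃00000000  05
                  ┏━━━━━━━━━━━━━━━━━━━━━━━━━━━━━━━━━
                  ┃ FormWidget                      
                  ┠─────────────────────────────────
                  ┃> Company:    [                 ]
                  ┃  Status:     [Pending         ▼]
                  ┃  Plan:       (●) Free  ( ) Pro  
                  ┃  Email:      [                 ]
                  ┃  Priority:   [High            ▼]
                  ┃  Role:       [Moderator       ▼]
                  ┃                                 
                  ┃                                 
                  ┃                                 
                  ┃                                 
                  ┃                                 
                  ┃                                 
                  ┃                                 
                  ┃                                 
                  ┗━━━━━━━━━━━━━━━━━━━━━━━━━━━━━━━━━


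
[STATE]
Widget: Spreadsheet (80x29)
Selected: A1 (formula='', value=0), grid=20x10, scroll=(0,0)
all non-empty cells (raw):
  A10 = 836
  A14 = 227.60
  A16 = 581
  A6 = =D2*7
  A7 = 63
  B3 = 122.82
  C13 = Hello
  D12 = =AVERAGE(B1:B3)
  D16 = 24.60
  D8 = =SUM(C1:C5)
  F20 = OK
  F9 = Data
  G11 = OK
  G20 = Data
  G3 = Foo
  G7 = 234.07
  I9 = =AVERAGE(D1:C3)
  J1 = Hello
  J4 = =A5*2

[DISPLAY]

A1:                                                                             
       A       B       C       D       E       F       G       H       I       J
--------------------------------------------------------------------------------
  1      [0]       0       0       0       0       0       0       0       0Hell
  2        0       0       0       0       0       0       0       0       0    
  3        0  122.82       0       0       0       0Foo            0       0    
  4        0       0       0       0       0       0       0       0       0    
  5        0       0       0       0       0       0       0       0       0    
  6        0       0       0       0       0       0       0       0       0    
  7       63       0       0       0       0       0  234.07       0       0    
  8        0       0       0       0       0       0       0       0       0    
  9        0       0       0       0       0Data           0       0       0    
 10      836       0       0       0       0       0       0       0       0    
 11        0       0       0       0       0       0OK             0       0    
 12        0       0       0   40.94       0       0       0       0       0    
 13        0       0Hello          0       0       0       0       0       0    
 14   227.60       0       0       0       0       0       0       0       0    
 15        0       0       0       0       0       0       0       0       0    
 16      581       0       0   24.60       0       0       0       0       0    
 17        0       0       0       0       0       0       0       0       0    
 18        0       0       0       0       0       0       0       0       0    
 19        0       0       0       0       0       0       0       0       0    
 20        0       0       0       0       0OK      Data           0       0    
                                                                                
                                                                                
                                                                                
                                                                                
                                                                                
                                                                                


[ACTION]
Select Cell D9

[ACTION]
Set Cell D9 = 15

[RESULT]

D9: 15                                                                          
       A       B       C       D       E       F       G       H       I       J
--------------------------------------------------------------------------------
  1        0       0       0       0       0       0       0       0       0Hell
  2        0       0       0       0       0       0       0       0       0    
  3        0  122.82       0       0       0       0Foo            0       0    
  4        0       0       0       0       0       0       0       0       0    
  5        0       0       0       0       0       0       0       0       0    
  6        0       0       0       0       0       0       0       0       0    
  7       63       0       0       0       0       0  234.07       0       0    
  8        0       0       0       0       0       0       0       0       0    
  9        0       0       0    [15]       0Data           0       0       0    
 10      836       0       0       0       0       0       0       0       0    
 11        0       0       0       0       0       0OK             0       0    
 12        0       0       0   40.94       0       0       0       0       0    
 13        0       0Hello          0       0       0       0       0       0    
 14   227.60       0       0       0       0       0       0       0       0    
 15        0       0       0       0       0       0       0       0       0    
 16      581       0       0   24.60       0       0       0       0       0    
 17        0       0       0       0       0       0       0       0       0    
 18        0       0       0       0       0       0       0       0       0    
 19        0       0       0       0       0       0       0       0       0    
 20        0       0       0       0       0OK      Data           0       0    
                                                                                
                                                                                
                                                                                
                                                                                
                                                                                
                                                                                


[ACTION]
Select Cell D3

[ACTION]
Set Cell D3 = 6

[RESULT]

D3: 6                                                                           
       A       B       C       D       E       F       G       H       I       J
--------------------------------------------------------------------------------
  1        0       0       0       0       0       0       0       0       0Hell
  2        0       0       0       0       0       0       0       0       0    
  3        0  122.82       0     [6]       0       0Foo            0       0    
  4        0       0       0       0       0       0       0       0       0    
  5        0       0       0       0       0       0       0       0       0    
  6        0       0       0       0       0       0       0       0       0    
  7       63       0       0       0       0       0  234.07       0       0    
  8        0       0       0       0       0       0       0       0       0    
  9        0       0       0      15       0Data           0       0       1    
 10      836       0       0       0       0       0       0       0       0    
 11        0       0       0       0       0       0OK             0       0    
 12        0       0       0   40.94       0       0       0       0       0    
 13        0       0Hello          0       0       0       0       0       0    
 14   227.60       0       0       0       0       0       0       0       0    
 15        0       0       0       0       0       0       0       0       0    
 16      581       0       0   24.60       0       0       0       0       0    
 17        0       0       0       0       0       0       0       0       0    
 18        0       0       0       0       0       0       0       0       0    
 19        0       0       0       0       0       0       0       0       0    
 20        0       0       0       0       0OK      Data           0       0    
                                                                                
                                                                                
                                                                                
                                                                                
                                                                                
                                                                                
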